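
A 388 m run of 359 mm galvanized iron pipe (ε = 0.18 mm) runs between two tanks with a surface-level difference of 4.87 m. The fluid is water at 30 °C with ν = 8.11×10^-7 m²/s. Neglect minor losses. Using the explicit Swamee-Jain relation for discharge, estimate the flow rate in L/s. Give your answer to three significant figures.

Q ≈ 229 L/s

Swamee-Jain (Type II): Q = -0.965·√(gD⁵h_f/L)·ln[ε/(3.7D) + √(3.17ν²L/(gD³h_f))]
√(gD⁵h_f/L) = √(9.81·0.359⁵·4.87/388) = 0.02710
ε/(3.7D) = 1.36×10^-4; √(3.17ν²L/(gD³h_f)) = 1.91×10^-5
Q = -0.965·0.02710·ln(1.546×10^-4) = 0.2294 m³/s
Check: V = 2.27 m/s, Re = 1.00×10^6, f = 0.01731, h_f = 4.90 m ≈ 4.87 m ✓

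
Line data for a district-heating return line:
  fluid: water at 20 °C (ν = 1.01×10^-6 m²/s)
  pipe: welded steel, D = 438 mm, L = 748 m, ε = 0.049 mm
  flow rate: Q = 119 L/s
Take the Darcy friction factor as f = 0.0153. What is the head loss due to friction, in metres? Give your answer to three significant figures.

V = 4Q/(πD²) = 4·0.119/(π·0.438²) = 0.7898 m/s
h_f = f(L/D)V²/(2g) = 0.01530·(748/0.438)·0.7898²/(2·9.81) = 0.8307 m

h_f ≈ 0.831 m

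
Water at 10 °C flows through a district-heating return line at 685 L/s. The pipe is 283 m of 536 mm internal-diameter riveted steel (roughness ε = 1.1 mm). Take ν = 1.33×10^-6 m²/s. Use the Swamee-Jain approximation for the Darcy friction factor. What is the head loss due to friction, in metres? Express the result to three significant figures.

h_f ≈ 5.90 m

V = 4Q/(πD²) = 4·0.685/(π·0.536²) = 3.036 m/s
Re = VD/ν = 3.036·0.536/1.33×10^-6 = 1.22×10^6 → turbulent
ε/D = 1.1/536 = 0.00205
Swamee-Jain: f = 0.02380
h_f = f(L/D)V²/(2g) = 0.02380·(283/0.536)·3.036²/(2·9.81) = 5.902 m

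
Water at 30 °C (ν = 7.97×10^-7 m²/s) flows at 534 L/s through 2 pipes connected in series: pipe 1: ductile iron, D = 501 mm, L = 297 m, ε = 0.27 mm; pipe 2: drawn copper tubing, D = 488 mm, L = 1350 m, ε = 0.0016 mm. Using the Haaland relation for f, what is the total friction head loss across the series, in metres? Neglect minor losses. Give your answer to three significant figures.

H ≈ 16.1 m

Pipe 1: V = 2.709 m/s, Re = 1.70×10^6, ε/D = 5.39×10^-4, f = 0.01727, h_1 = f(L/D)V²/2g = 3.828 m
Pipe 2: V = 2.855 m/s, Re = 1.75×10^6, ε/D = 3.28×10^-6, f = 0.01065, h_2 = f(L/D)V²/2g = 12.24 m
Series → Q common, losses add: H = Σh = 16.07 m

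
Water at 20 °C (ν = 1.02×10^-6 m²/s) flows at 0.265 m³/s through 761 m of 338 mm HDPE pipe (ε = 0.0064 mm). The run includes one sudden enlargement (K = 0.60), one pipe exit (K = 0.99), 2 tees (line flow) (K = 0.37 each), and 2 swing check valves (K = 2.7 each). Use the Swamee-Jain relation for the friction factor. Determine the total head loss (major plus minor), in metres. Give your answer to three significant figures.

H_L ≈ 15.5 m

V = 4Q/(πD²) = 2.953 m/s; V²/2g = 0.4446 m
Re = 9.79×10^5, ε/D = 1.89×10^-5 → f = 0.01209 (Swamee-Jain)
Major: h_f = f(L/D)·V²/2g = 0.01209·2251·0.4446 = 12.11 m
Minor: ΣK = 7.73; h_m = ΣK·V²/2g = 3.437 m
Total H_L = 12.11 + 3.437 = 15.54 m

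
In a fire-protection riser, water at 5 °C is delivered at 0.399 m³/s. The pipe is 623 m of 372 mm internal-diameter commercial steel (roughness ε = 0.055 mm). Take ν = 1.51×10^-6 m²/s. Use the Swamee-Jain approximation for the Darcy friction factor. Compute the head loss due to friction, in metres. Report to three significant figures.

h_f ≈ 16.4 m

V = 4Q/(πD²) = 4·0.399/(π·0.372²) = 3.671 m/s
Re = VD/ν = 3.671·0.372/1.51×10^-6 = 9.04×10^5 → turbulent
ε/D = 0.055/372 = 1.48×10^-4
Swamee-Jain: f = 0.01426
h_f = f(L/D)V²/(2g) = 0.01426·(623/0.372)·3.671²/(2·9.81) = 16.40 m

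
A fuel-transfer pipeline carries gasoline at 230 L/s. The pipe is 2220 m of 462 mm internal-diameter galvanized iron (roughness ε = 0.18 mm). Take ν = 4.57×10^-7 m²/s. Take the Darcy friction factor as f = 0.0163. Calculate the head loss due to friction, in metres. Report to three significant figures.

h_f ≈ 7.51 m

V = 4Q/(πD²) = 4·0.230/(π·0.462²) = 1.372 m/s
h_f = f(L/D)V²/(2g) = 0.01630·(2220/0.462)·1.372²/(2·9.81) = 7.515 m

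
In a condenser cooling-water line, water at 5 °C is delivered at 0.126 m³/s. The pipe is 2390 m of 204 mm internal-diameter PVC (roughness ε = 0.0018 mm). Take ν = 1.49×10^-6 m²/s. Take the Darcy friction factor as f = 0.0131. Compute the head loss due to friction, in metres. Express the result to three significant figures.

V = 4Q/(πD²) = 4·0.126/(π·0.204²) = 3.855 m/s
h_f = f(L/D)V²/(2g) = 0.01310·(2390/0.204)·3.855²/(2·9.81) = 116.2 m

h_f ≈ 116 m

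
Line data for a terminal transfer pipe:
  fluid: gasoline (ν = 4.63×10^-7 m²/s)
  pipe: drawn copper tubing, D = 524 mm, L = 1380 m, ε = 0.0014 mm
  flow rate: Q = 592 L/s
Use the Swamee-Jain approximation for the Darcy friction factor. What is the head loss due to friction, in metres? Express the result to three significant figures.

h_f ≈ 9.93 m

V = 4Q/(πD²) = 4·0.592/(π·0.524²) = 2.745 m/s
Re = VD/ν = 2.745·0.524/4.63×10^-7 = 3.11×10^6 → turbulent
ε/D = 0.0014/524 = 2.67×10^-6
Swamee-Jain: f = 0.009812
h_f = f(L/D)V²/(2g) = 0.009812·(1380/0.524)·2.745²/(2·9.81) = 9.925 m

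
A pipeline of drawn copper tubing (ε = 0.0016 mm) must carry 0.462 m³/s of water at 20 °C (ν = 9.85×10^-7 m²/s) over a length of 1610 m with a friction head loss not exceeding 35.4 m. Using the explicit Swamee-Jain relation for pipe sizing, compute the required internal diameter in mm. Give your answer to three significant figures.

D ≈ 391 mm

Swamee-Jain (Type III): D = 0.66·[ε^1.25·(LQ²/(gh_f))^4.75 + ν·Q^9.4·(L/(gh_f))^5.2]^0.04
LQ²/(gh_f) = 0.9895; L/(gh_f) = 4.636
Term 1 = ε^1.25·(…)^4.75 = 5.41×10^-8; Term 2 = ν·Q^9.4·(…)^5.2 = 2.02×10^-6
D = 0.66·(5.41×10^-8 + 2.02×10^-6)^0.04 = 0.3910 m = 391 mm
Check: V = 3.85 m/s, Re = 1.53×10^6, f = 0.01096, h_f = 34.0 m ≈ 35.4 m ✓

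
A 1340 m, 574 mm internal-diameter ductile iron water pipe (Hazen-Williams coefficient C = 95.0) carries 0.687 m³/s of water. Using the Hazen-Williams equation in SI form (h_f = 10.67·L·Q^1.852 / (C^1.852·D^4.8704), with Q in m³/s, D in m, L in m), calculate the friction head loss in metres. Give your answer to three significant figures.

h_f = 10.67·1340·0.687^1.852 / (95.0^1.852·0.574^4.8704) = 23.16 m

h_f ≈ 23.2 m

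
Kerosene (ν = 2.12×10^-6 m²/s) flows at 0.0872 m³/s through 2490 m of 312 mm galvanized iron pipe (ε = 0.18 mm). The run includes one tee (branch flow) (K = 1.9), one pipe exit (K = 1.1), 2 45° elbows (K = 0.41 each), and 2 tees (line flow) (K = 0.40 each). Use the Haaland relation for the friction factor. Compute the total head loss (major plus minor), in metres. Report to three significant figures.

V = 4Q/(πD²) = 1.141 m/s; V²/2g = 0.06630 m
Re = 1.68×10^5, ε/D = 5.77×10^-4 → f = 0.01931 (Haaland)
Major: h_f = f(L/D)·V²/2g = 0.01931·7981·0.06630 = 10.22 m
Minor: ΣK = 4.62; h_m = ΣK·V²/2g = 0.3063 m
Total H_L = 10.22 + 0.3063 = 10.53 m

H_L ≈ 10.5 m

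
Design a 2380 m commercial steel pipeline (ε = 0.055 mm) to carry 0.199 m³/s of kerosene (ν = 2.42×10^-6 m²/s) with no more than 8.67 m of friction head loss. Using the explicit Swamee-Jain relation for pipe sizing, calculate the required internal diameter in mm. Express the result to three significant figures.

D ≈ 434 mm

Swamee-Jain (Type III): D = 0.66·[ε^1.25·(LQ²/(gh_f))^4.75 + ν·Q^9.4·(L/(gh_f))^5.2]^0.04
LQ²/(gh_f) = 1.108; L/(gh_f) = 27.98
Term 1 = ε^1.25·(…)^4.75 = 7.71×10^-6; Term 2 = ν·Q^9.4·(…)^5.2 = 2.07×10^-5
D = 0.66·(7.71×10^-6 + 2.07×10^-5)^0.04 = 0.4342 m = 434 mm
Check: V = 1.34 m/s, Re = 2.41×10^5, f = 0.01615, h_f = 8.15 m ≈ 8.67 m ✓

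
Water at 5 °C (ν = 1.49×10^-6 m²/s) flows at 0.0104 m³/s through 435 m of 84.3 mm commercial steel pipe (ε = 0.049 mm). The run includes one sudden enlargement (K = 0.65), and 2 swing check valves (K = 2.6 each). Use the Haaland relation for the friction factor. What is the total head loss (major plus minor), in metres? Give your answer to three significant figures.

V = 4Q/(πD²) = 1.863 m/s; V²/2g = 0.1770 m
Re = 1.05×10^5, ε/D = 5.81×10^-4 → f = 0.02027 (Haaland)
Major: h_f = f(L/D)·V²/2g = 0.02027·5160·0.1770 = 18.51 m
Minor: ΣK = 5.85; h_m = ΣK·V²/2g = 1.035 m
Total H_L = 18.51 + 1.035 = 19.55 m

H_L ≈ 19.5 m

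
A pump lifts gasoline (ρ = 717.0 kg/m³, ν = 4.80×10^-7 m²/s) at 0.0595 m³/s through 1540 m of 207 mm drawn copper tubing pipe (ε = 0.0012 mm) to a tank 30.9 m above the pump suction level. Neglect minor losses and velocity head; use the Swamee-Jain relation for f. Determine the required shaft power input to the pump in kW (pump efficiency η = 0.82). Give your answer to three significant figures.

V = 4Q/(πD²) = 1.768 m/s; Re = 7.62×10^5; ε/D = 5.80×10^-6; f = 0.01228
h_f = f(L/D)V²/2g = 14.55 m
Total head H = z + h_f = 30.9 + 14.55 = 45.45 m
P_hyd = ρgQH = 717.0·9.81·0.0595·45.45 = 19.02 kW
P_shaft = P_hyd/η = 19.02/0.82 = 23.20 kW

P_shaft ≈ 23.2 kW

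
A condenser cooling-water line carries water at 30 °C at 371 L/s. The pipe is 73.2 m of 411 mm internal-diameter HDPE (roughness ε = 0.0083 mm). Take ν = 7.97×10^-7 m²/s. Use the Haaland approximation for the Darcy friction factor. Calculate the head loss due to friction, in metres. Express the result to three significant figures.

h_f ≈ 0.808 m

V = 4Q/(πD²) = 4·0.371/(π·0.411²) = 2.796 m/s
Re = VD/ν = 2.796·0.411/7.97×10^-7 = 1.44×10^6 → turbulent
ε/D = 0.0083/411 = 2.02×10^-5
Haaland: f = 0.01139
h_f = f(L/D)V²/(2g) = 0.01139·(73.2/0.411)·2.796²/(2·9.81) = 0.8084 m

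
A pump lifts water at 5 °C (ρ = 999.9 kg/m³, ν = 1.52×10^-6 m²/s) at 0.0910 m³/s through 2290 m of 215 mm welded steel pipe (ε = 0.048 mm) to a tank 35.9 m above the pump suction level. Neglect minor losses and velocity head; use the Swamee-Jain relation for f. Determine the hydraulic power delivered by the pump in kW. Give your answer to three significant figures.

V = 4Q/(πD²) = 2.507 m/s; Re = 3.55×10^5; ε/D = 2.23×10^-4; f = 0.01622
h_f = f(L/D)V²/2g = 55.31 m
Total head H = z + h_f = 35.9 + 55.31 = 91.21 m
P_hyd = ρgQH = 999.9·9.81·0.0910·91.21 = 81.41 kW

P_hyd ≈ 81.4 kW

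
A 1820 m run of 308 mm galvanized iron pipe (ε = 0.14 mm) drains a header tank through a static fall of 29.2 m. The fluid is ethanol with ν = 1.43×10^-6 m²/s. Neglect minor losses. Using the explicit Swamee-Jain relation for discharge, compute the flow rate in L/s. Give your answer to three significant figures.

Q ≈ 176 L/s

Swamee-Jain (Type II): Q = -0.965·√(gD⁵h_f/L)·ln[ε/(3.7D) + √(3.17ν²L/(gD³h_f))]
√(gD⁵h_f/L) = √(9.81·0.308⁵·29.2/1820) = 0.02089
ε/(3.7D) = 1.23×10^-4; √(3.17ν²L/(gD³h_f)) = 3.75×10^-5
Q = -0.965·0.02089·ln(1.604×10^-4) = 0.1761 m³/s
Check: V = 2.36 m/s, Re = 5.09×10^5, f = 0.01747, h_f = 29.4 m ≈ 29.2 m ✓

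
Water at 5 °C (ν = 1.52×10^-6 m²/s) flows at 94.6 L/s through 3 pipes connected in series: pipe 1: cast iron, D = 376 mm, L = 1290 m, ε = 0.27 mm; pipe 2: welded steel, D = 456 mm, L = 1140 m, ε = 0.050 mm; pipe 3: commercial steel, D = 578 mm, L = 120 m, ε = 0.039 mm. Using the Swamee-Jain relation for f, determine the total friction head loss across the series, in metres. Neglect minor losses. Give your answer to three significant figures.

Pipe 1: V = 0.8520 m/s, Re = 2.11×10^5, ε/D = 7.18×10^-4, f = 0.01992, h_1 = f(L/D)V²/2g = 2.529 m
Pipe 2: V = 0.5793 m/s, Re = 1.74×10^5, ε/D = 1.10×10^-4, f = 0.01683, h_2 = f(L/D)V²/2g = 0.7197 m
Pipe 3: V = 0.3605 m/s, Re = 1.37×10^5, ε/D = 6.75×10^-5, f = 0.01722, h_3 = f(L/D)V²/2g = 0.02369 m
Series → Q common, losses add: H = Σh = 3.272 m

H ≈ 3.27 m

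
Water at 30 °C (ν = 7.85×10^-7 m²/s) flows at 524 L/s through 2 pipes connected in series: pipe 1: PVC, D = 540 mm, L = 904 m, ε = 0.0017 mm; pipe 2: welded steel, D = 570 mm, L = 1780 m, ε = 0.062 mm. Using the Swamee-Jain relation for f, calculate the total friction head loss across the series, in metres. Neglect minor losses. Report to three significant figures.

Pipe 1: V = 2.288 m/s, Re = 1.57×10^6, ε/D = 3.15×10^-6, f = 0.01087, h_1 = f(L/D)V²/2g = 4.857 m
Pipe 2: V = 2.053 m/s, Re = 1.49×10^6, ε/D = 1.09×10^-4, f = 0.01325, h_2 = f(L/D)V²/2g = 8.894 m
Series → Q common, losses add: H = Σh = 13.75 m

H ≈ 13.8 m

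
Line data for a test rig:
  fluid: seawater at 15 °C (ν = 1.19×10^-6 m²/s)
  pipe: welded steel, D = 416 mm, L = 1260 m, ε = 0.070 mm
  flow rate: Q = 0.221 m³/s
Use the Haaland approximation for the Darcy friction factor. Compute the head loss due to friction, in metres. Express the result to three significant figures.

h_f ≈ 6.05 m

V = 4Q/(πD²) = 4·0.221/(π·0.416²) = 1.626 m/s
Re = VD/ν = 1.626·0.416/1.19×10^-6 = 5.68×10^5 → turbulent
ε/D = 0.070/416 = 1.68×10^-4
Haaland: f = 0.01482
h_f = f(L/D)V²/(2g) = 0.01482·(1260/0.416)·1.626²/(2·9.81) = 6.047 m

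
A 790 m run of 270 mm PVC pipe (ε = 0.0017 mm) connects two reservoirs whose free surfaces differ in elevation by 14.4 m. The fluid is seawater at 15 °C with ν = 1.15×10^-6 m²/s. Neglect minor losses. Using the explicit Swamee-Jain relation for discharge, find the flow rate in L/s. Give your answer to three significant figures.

Swamee-Jain (Type II): Q = -0.965·√(gD⁵h_f/L)·ln[ε/(3.7D) + √(3.17ν²L/(gD³h_f))]
√(gD⁵h_f/L) = √(9.81·0.270⁵·14.4/790) = 0.01602
ε/(3.7D) = 1.70×10^-6; √(3.17ν²L/(gD³h_f)) = 3.45×10^-5
Q = -0.965·0.01602·ln(3.621×10^-5) = 0.1581 m³/s
Check: V = 2.76 m/s, Re = 6.48×10^5, f = 0.01262, h_f = 14.3 m ≈ 14.4 m ✓

Q ≈ 158 L/s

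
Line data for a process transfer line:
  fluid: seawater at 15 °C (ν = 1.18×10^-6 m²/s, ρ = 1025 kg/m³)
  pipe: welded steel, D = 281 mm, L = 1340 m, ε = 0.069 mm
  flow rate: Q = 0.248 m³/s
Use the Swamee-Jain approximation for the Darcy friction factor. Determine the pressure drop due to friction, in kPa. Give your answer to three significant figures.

V = 4Q/(πD²) = 4·0.248/(π·0.281²) = 3.999 m/s
Re = VD/ν = 3.999·0.281/1.18×10^-6 = 9.52×10^5 → turbulent
ε/D = 0.069/281 = 2.46×10^-4
Swamee-Jain: f = 0.01528
h_f = f(L/D)V²/(2g) = 0.01528·(1340/0.281)·3.999²/(2·9.81) = 59.40 m
Δp = ρg·h_f = 1025·9.81·59.40 = 597.3 kPa

Δp ≈ 597 kPa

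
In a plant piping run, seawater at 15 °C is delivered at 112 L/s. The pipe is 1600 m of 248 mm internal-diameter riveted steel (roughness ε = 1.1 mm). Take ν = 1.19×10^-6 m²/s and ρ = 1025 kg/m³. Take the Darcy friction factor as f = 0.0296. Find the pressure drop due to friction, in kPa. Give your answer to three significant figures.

V = 4Q/(πD²) = 4·0.112/(π·0.248²) = 2.319 m/s
h_f = f(L/D)V²/(2g) = 0.02960·(1600/0.248)·2.319²/(2·9.81) = 52.33 m
Δp = ρg·h_f = 1025·9.81·52.33 = 526.1 kPa

Δp ≈ 526 kPa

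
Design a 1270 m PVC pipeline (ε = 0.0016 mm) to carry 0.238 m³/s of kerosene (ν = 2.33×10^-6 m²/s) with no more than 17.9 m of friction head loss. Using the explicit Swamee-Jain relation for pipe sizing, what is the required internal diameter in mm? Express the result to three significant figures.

Swamee-Jain (Type III): D = 0.66·[ε^1.25·(LQ²/(gh_f))^4.75 + ν·Q^9.4·(L/(gh_f))^5.2]^0.04
LQ²/(gh_f) = 0.4097; L/(gh_f) = 7.232
Term 1 = ε^1.25·(…)^4.75 = 8.21×10^-10; Term 2 = ν·Q^9.4·(…)^5.2 = 9.45×10^-8
D = 0.66·(8.21×10^-10 + 9.45×10^-8)^0.04 = 0.3457 m = 346 mm
Check: V = 2.54 m/s, Re = 3.76×10^5, f = 0.01385, h_f = 16.7 m ≈ 17.9 m ✓

D ≈ 346 mm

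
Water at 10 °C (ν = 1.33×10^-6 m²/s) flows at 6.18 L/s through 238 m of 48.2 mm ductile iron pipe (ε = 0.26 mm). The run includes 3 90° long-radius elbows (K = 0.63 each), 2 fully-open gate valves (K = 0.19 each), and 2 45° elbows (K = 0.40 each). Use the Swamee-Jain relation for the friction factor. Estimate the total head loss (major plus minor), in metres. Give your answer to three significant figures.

H_L ≈ 94.3 m

V = 4Q/(πD²) = 3.387 m/s; V²/2g = 0.5847 m
Re = 1.23×10^5, ε/D = 0.00539 → f = 0.03204 (Swamee-Jain)
Major: h_f = f(L/D)·V²/2g = 0.03204·4938·0.5847 = 92.49 m
Minor: ΣK = 3.07; h_m = ΣK·V²/2g = 1.795 m
Total H_L = 92.49 + 1.795 = 94.28 m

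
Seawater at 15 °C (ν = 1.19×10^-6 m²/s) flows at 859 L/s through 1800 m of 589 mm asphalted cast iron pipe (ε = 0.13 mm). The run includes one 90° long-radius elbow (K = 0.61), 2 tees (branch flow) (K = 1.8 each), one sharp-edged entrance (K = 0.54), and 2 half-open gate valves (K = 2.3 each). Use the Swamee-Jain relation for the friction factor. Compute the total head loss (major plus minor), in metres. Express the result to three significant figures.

H_L ≈ 27.5 m

V = 4Q/(πD²) = 3.153 m/s; V²/2g = 0.5066 m
Re = 1.56×10^6, ε/D = 2.21×10^-4 → f = 0.01469 (Swamee-Jain)
Major: h_f = f(L/D)·V²/2g = 0.01469·3056·0.5066 = 22.74 m
Minor: ΣK = 9.35; h_m = ΣK·V²/2g = 4.737 m
Total H_L = 22.74 + 4.737 = 27.48 m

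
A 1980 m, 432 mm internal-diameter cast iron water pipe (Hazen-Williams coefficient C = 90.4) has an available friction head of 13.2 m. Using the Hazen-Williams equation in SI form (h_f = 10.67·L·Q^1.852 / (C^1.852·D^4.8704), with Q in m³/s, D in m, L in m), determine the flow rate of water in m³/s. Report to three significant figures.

Rearranging: Q = [h_f·C^1.852·D^4.8704 / (10.67·L)]^(1/1.852)
Q = [13.2·90.4^1.852·0.432^4.8704 / (10.67·1980)]^0.540 = 0.1851 m³/s

Q ≈ 0.185 m³/s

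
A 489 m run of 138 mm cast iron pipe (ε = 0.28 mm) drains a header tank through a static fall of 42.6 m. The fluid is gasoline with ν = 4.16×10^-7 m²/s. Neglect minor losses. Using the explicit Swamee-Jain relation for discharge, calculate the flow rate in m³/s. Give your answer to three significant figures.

Q ≈ 0.0472 m³/s

Swamee-Jain (Type II): Q = -0.965·√(gD⁵h_f/L)·ln[ε/(3.7D) + √(3.17ν²L/(gD³h_f))]
√(gD⁵h_f/L) = √(9.81·0.138⁵·42.6/489) = 0.006540
ε/(3.7D) = 5.48×10^-4; √(3.17ν²L/(gD³h_f)) = 1.56×10^-5
Q = -0.965·0.006540·ln(5.640×10^-4) = 0.04721 m³/s
Check: V = 3.16 m/s, Re = 1.05×10^6, f = 0.02376, h_f = 42.7 m ≈ 42.6 m ✓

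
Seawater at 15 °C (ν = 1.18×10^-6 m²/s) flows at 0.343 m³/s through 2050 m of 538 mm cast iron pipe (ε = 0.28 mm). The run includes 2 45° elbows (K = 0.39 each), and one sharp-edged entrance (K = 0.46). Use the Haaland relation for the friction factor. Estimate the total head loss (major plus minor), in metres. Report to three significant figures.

H_L ≈ 7.88 m

V = 4Q/(πD²) = 1.509 m/s; V²/2g = 0.1160 m
Re = 6.88×10^5, ε/D = 5.20×10^-4 → f = 0.01749 (Haaland)
Major: h_f = f(L/D)·V²/2g = 0.01749·3810·0.1160 = 7.735 m
Minor: ΣK = 1.24; h_m = ΣK·V²/2g = 0.1439 m
Total H_L = 7.735 + 0.1439 = 7.879 m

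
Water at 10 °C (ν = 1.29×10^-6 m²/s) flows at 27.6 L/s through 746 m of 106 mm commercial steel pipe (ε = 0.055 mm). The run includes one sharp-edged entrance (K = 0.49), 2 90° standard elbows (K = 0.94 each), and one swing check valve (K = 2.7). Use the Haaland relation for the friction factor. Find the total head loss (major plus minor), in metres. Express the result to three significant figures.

H_L ≈ 67.0 m

V = 4Q/(πD²) = 3.128 m/s; V²/2g = 0.4986 m
Re = 2.57×10^5, ε/D = 5.19×10^-4 → f = 0.01837 (Haaland)
Major: h_f = f(L/D)·V²/2g = 0.01837·7038·0.4986 = 64.47 m
Minor: ΣK = 5.07; h_m = ΣK·V²/2g = 2.528 m
Total H_L = 64.47 + 2.528 = 66.99 m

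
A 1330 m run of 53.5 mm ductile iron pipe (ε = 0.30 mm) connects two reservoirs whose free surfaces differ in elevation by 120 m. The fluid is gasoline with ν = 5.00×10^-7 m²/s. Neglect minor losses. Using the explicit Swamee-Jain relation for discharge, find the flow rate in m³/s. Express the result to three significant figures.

Swamee-Jain (Type II): Q = -0.965·√(gD⁵h_f/L)·ln[ε/(3.7D) + √(3.17ν²L/(gD³h_f))]
√(gD⁵h_f/L) = √(9.81·0.0535⁵·120/1330) = 6.229×10^-4
ε/(3.7D) = 0.00152; √(3.17ν²L/(gD³h_f)) = 7.65×10^-5
Q = -0.965·6.229×10^-4·ln(0.001592) = 0.003872 m³/s
Check: V = 1.72 m/s, Re = 1.84×10^5, f = 0.03211, h_f = 121 m ≈ 120 m ✓

Q ≈ 0.00387 m³/s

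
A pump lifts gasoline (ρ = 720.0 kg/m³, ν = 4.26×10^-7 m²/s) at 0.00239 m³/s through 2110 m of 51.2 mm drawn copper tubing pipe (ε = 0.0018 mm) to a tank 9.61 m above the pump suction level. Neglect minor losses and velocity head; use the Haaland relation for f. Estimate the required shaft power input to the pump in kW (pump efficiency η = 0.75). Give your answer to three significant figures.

V = 4Q/(πD²) = 1.161 m/s; Re = 1.40×10^5; ε/D = 3.52×10^-5; f = 0.01683
h_f = f(L/D)V²/2g = 47.62 m
Total head H = z + h_f = 9.61 + 47.62 = 57.23 m
P_hyd = ρgQH = 720.0·9.81·0.00239·57.23 = 0.9661 kW
P_shaft = P_hyd/η = 0.9661/0.75 = 1.288 kW

P_shaft ≈ 1.29 kW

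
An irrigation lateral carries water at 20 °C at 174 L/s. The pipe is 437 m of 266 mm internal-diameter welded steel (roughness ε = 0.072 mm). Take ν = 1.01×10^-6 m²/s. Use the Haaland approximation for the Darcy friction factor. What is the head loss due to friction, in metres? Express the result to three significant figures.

h_f ≈ 12.7 m

V = 4Q/(πD²) = 4·0.174/(π·0.266²) = 3.131 m/s
Re = VD/ν = 3.131·0.266/1.01×10^-6 = 8.25×10^5 → turbulent
ε/D = 0.072/266 = 2.71×10^-4
Haaland: f = 0.01546
h_f = f(L/D)V²/(2g) = 0.01546·(437/0.266)·3.131²/(2·9.81) = 12.69 m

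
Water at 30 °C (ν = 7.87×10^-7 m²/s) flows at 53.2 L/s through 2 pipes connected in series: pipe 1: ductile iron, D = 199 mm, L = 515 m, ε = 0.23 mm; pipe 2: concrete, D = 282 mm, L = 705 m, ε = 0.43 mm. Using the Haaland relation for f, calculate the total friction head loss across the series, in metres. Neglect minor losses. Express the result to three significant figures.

Pipe 1: V = 1.710 m/s, Re = 4.33×10^5, ε/D = 0.00116, f = 0.02093, h_1 = f(L/D)V²/2g = 8.077 m
Pipe 2: V = 0.8518 m/s, Re = 3.05×10^5, ε/D = 0.00152, f = 0.02249, h_2 = f(L/D)V²/2g = 2.079 m
Series → Q common, losses add: H = Σh = 10.16 m

H ≈ 10.2 m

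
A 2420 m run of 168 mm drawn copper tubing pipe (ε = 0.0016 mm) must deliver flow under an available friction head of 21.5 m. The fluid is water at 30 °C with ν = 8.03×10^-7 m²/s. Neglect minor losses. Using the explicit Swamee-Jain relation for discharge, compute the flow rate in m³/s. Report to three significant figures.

Q ≈ 0.0314 m³/s

Swamee-Jain (Type II): Q = -0.965·√(gD⁵h_f/L)·ln[ε/(3.7D) + √(3.17ν²L/(gD³h_f))]
√(gD⁵h_f/L) = √(9.81·0.168⁵·21.5/2420) = 0.003415
ε/(3.7D) = 2.57×10^-6; √(3.17ν²L/(gD³h_f)) = 7.03×10^-5
Q = -0.965·0.003415·ln(7.290×10^-5) = 0.03140 m³/s
Check: V = 1.42 m/s, Re = 2.96×10^5, f = 0.01452, h_f = 21.4 m ≈ 21.5 m ✓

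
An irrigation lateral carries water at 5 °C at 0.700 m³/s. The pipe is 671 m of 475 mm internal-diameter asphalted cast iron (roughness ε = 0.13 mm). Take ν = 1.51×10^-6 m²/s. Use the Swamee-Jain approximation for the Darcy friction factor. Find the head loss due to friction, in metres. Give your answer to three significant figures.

V = 4Q/(πD²) = 4·0.700/(π·0.475²) = 3.950 m/s
Re = VD/ν = 3.950·0.475/1.51×10^-6 = 1.24×10^6 → turbulent
ε/D = 0.13/475 = 2.74×10^-4
Swamee-Jain: f = 0.01537
h_f = f(L/D)V²/(2g) = 0.01537·(671/0.475)·3.950²/(2·9.81) = 17.27 m

h_f ≈ 17.3 m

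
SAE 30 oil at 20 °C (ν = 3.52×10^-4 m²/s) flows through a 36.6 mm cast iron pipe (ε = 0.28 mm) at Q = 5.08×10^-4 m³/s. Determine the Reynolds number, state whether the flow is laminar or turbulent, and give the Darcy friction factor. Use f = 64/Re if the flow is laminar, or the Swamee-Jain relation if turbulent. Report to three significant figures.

Re ≈ 50.2; laminar; f = 64/Re ≈ 1.27

V = 4Q/(πD²) = 0.4828 m/s
Re = VD/ν = 0.4828·0.0366/3.52×10^-4 = 50.2
Re < 2300 → laminar → f = 64/Re = 1.275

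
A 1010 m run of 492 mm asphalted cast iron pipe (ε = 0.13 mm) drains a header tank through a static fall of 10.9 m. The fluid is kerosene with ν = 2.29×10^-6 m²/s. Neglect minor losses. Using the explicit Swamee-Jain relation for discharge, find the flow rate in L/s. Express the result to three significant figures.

Swamee-Jain (Type II): Q = -0.965·√(gD⁵h_f/L)·ln[ε/(3.7D) + √(3.17ν²L/(gD³h_f))]
√(gD⁵h_f/L) = √(9.81·0.492⁵·10.9/1010) = 0.05525
ε/(3.7D) = 7.14×10^-5; √(3.17ν²L/(gD³h_f)) = 3.63×10^-5
Q = -0.965·0.05525·ln(1.077×10^-4) = 0.4871 m³/s
Check: V = 2.56 m/s, Re = 5.50×10^5, f = 0.01597, h_f = 11.0 m ≈ 10.9 m ✓

Q ≈ 487 L/s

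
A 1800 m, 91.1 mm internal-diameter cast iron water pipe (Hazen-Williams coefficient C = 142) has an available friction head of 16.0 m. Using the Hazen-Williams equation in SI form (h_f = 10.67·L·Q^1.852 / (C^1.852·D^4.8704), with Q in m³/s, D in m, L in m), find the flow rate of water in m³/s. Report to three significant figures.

Q ≈ 0.00567 m³/s

Rearranging: Q = [h_f·C^1.852·D^4.8704 / (10.67·L)]^(1/1.852)
Q = [16.0·142^1.852·0.0911^4.8704 / (10.67·1800)]^0.540 = 0.005667 m³/s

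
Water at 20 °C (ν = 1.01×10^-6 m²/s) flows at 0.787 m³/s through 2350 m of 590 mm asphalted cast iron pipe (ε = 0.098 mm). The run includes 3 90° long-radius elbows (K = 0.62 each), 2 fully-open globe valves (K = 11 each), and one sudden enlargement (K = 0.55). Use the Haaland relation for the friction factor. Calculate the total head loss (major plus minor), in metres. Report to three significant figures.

V = 4Q/(πD²) = 2.879 m/s; V²/2g = 0.4223 m
Re = 1.68×10^6, ε/D = 1.66×10^-4 → f = 0.01385 (Haaland)
Major: h_f = f(L/D)·V²/2g = 0.01385·3983·0.4223 = 23.30 m
Minor: ΣK = 24.4; h_m = ΣK·V²/2g = 10.31 m
Total H_L = 23.30 + 10.31 = 33.61 m

H_L ≈ 33.6 m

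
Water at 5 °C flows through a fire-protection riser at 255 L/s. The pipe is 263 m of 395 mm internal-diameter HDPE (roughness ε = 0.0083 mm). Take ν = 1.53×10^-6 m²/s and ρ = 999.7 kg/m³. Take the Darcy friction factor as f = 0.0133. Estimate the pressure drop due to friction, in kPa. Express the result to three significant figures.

V = 4Q/(πD²) = 4·0.255/(π·0.395²) = 2.081 m/s
h_f = f(L/D)V²/(2g) = 0.01330·(263/0.395)·2.081²/(2·9.81) = 1.954 m
Δp = ρg·h_f = 999.7·9.81·1.954 = 19.17 kPa

Δp ≈ 19.2 kPa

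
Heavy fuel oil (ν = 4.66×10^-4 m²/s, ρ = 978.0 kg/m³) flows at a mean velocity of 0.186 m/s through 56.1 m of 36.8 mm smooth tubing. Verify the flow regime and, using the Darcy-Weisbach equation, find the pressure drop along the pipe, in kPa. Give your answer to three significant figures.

Δp ≈ 112 kPa

Re = VD/ν = 0.186·0.03680/4.66×10^-4 = 14.7 → laminar (Re < 2300)
f = 64/Re = 4.357
h_f = f(L/D)V²/(2g) = 4.357·(56.1/0.03680)·0.186²/(2·9.81) = 11.71 m
Δp = ρg·h_f = 978.0·9.81·11.71 = 112.4 kPa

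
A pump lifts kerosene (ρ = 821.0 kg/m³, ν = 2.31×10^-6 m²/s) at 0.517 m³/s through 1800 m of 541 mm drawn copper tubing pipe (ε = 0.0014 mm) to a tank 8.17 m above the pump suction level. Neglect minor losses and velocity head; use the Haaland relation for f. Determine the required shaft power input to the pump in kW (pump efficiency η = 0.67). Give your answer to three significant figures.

V = 4Q/(πD²) = 2.249 m/s; Re = 5.27×10^5; ε/D = 2.59×10^-6; f = 0.01297
h_f = f(L/D)V²/2g = 11.13 m
Total head H = z + h_f = 8.17 + 11.13 = 19.30 m
P_hyd = ρgQH = 821.0·9.81·0.517·19.30 = 80.35 kW
P_shaft = P_hyd/η = 80.35/0.67 = 119.9 kW

P_shaft ≈ 120 kW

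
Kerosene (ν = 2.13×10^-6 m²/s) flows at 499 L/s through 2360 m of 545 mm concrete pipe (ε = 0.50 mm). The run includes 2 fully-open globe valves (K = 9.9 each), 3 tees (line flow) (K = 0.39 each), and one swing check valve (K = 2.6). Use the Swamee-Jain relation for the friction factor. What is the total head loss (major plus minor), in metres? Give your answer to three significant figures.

H_L ≈ 25.6 m

V = 4Q/(πD²) = 2.139 m/s; V²/2g = 0.2332 m
Re = 5.47×10^5, ε/D = 9.17×10^-4 → f = 0.01993 (Swamee-Jain)
Major: h_f = f(L/D)·V²/2g = 0.01993·4330·0.2332 = 20.13 m
Minor: ΣK = 23.6; h_m = ΣK·V²/2g = 5.497 m
Total H_L = 20.13 + 5.497 = 25.62 m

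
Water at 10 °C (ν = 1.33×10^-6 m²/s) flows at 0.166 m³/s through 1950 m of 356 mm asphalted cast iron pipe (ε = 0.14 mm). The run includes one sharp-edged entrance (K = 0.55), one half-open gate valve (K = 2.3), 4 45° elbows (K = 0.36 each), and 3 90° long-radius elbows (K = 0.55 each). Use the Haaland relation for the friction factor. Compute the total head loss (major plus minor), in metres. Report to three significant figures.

H_L ≈ 14.0 m

V = 4Q/(πD²) = 1.668 m/s; V²/2g = 0.1418 m
Re = 4.46×10^5, ε/D = 3.93×10^-4 → f = 0.01697 (Haaland)
Major: h_f = f(L/D)·V²/2g = 0.01697·5478·0.1418 = 13.17 m
Minor: ΣK = 5.94; h_m = ΣK·V²/2g = 0.8420 m
Total H_L = 13.17 + 0.8420 = 14.02 m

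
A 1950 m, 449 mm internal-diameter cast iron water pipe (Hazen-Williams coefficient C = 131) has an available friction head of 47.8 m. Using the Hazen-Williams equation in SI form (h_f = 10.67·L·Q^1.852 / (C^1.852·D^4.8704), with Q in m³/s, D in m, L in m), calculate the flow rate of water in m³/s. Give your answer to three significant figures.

Rearranging: Q = [h_f·C^1.852·D^4.8704 / (10.67·L)]^(1/1.852)
Q = [47.8·131^1.852·0.449^4.8704 / (10.67·1950)]^0.540 = 0.5997 m³/s

Q ≈ 0.600 m³/s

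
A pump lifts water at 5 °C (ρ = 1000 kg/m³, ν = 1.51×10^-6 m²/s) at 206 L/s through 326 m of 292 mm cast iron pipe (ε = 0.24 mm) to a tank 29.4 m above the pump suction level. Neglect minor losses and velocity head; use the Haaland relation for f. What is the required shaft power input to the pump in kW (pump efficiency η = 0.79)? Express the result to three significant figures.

P_shaft ≈ 102 kW

V = 4Q/(πD²) = 3.076 m/s; Re = 5.95×10^5; ε/D = 8.22×10^-4; f = 0.01928
h_f = f(L/D)V²/2g = 10.38 m
Total head H = z + h_f = 29.4 + 10.38 = 39.78 m
P_hyd = ρgQH = 1000·9.81·0.206·39.78 = 80.39 kW
P_shaft = P_hyd/η = 80.39/0.79 = 101.8 kW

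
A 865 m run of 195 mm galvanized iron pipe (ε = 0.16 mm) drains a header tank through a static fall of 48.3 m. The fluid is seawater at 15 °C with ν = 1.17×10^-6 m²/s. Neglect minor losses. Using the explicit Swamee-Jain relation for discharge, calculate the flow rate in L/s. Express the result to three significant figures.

Swamee-Jain (Type II): Q = -0.965·√(gD⁵h_f/L)·ln[ε/(3.7D) + √(3.17ν²L/(gD³h_f))]
√(gD⁵h_f/L) = √(9.81·0.195⁵·48.3/865) = 0.01243
ε/(3.7D) = 2.22×10^-4; √(3.17ν²L/(gD³h_f)) = 3.27×10^-5
Q = -0.965·0.01243·ln(2.544×10^-4) = 0.09926 m³/s
Check: V = 3.32 m/s, Re = 5.54×10^5, f = 0.01946, h_f = 48.6 m ≈ 48.3 m ✓

Q ≈ 99.3 L/s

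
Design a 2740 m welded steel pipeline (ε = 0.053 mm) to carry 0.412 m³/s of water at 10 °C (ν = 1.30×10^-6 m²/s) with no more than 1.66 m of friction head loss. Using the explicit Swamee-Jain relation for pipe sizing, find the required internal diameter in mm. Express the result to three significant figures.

Swamee-Jain (Type III): D = 0.66·[ε^1.25·(LQ²/(gh_f))^4.75 + ν·Q^9.4·(L/(gh_f))^5.2]^0.04
LQ²/(gh_f) = 28.56; L/(gh_f) = 168.3
Term 1 = ε^1.25·(…)^4.75 = 37.2; Term 2 = ν·Q^9.4·(…)^5.2 = 117
D = 0.66·(37.2 + 117)^0.04 = 0.8074 m = 807 mm
Check: V = 0.805 m/s, Re = 5.00×10^5, f = 0.01405, h_f = 1.57 m ≈ 1.66 m ✓

D ≈ 807 mm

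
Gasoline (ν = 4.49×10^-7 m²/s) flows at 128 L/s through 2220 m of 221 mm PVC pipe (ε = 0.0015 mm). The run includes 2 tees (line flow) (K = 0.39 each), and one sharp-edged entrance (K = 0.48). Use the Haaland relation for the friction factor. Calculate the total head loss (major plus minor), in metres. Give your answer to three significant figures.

H_L ≈ 62.5 m

V = 4Q/(πD²) = 3.337 m/s; V²/2g = 0.5675 m
Re = 1.64×10^6, ε/D = 6.79×10^-6 → f = 0.01085 (Haaland)
Major: h_f = f(L/D)·V²/2g = 0.01085·10045·0.5675 = 61.83 m
Minor: ΣK = 1.26; h_m = ΣK·V²/2g = 0.7151 m
Total H_L = 61.83 + 0.7151 = 62.55 m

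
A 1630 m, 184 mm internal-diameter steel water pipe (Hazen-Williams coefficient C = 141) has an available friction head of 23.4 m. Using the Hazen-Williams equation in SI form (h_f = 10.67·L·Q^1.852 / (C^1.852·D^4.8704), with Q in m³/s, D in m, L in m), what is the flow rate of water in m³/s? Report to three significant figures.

Q ≈ 0.0463 m³/s

Rearranging: Q = [h_f·C^1.852·D^4.8704 / (10.67·L)]^(1/1.852)
Q = [23.4·141^1.852·0.184^4.8704 / (10.67·1630)]^0.540 = 0.04630 m³/s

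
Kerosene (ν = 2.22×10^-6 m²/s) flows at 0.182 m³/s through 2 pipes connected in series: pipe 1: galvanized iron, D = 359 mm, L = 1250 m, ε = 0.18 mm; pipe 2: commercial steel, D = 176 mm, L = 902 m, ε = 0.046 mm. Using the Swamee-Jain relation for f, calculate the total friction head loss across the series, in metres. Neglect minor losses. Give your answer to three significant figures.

Pipe 1: V = 1.798 m/s, Re = 2.91×10^5, ε/D = 5.01×10^-4, f = 0.01838, h_1 = f(L/D)V²/2g = 10.54 m
Pipe 2: V = 7.481 m/s, Re = 5.93×10^5, ε/D = 2.61×10^-4, f = 0.01586, h_2 = f(L/D)V²/2g = 231.9 m
Series → Q common, losses add: H = Σh = 242.5 m

H ≈ 242 m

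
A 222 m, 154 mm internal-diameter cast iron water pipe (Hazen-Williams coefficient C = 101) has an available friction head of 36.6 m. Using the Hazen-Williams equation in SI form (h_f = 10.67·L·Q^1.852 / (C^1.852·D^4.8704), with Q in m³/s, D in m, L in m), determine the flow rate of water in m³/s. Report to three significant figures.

Rearranging: Q = [h_f·C^1.852·D^4.8704 / (10.67·L)]^(1/1.852)
Q = [36.6·101^1.852·0.154^4.8704 / (10.67·222)]^0.540 = 0.07758 m³/s

Q ≈ 0.0776 m³/s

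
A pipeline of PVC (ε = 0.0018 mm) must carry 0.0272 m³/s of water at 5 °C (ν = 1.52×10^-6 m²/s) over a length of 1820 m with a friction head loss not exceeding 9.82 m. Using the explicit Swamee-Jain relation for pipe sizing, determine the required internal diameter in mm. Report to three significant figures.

D ≈ 184 mm

Swamee-Jain (Type III): D = 0.66·[ε^1.25·(LQ²/(gh_f))^4.75 + ν·Q^9.4·(L/(gh_f))^5.2]^0.04
LQ²/(gh_f) = 0.01398; L/(gh_f) = 18.89
Term 1 = ε^1.25·(…)^4.75 = 1.02×10^-16; Term 2 = ν·Q^9.4·(…)^5.2 = 1.27×10^-14
D = 0.66·(1.02×10^-16 + 1.27×10^-14)^0.04 = 0.1836 m = 184 mm
Check: V = 1.03 m/s, Re = 1.24×10^5, f = 0.01715, h_f = 9.15 m ≈ 9.82 m ✓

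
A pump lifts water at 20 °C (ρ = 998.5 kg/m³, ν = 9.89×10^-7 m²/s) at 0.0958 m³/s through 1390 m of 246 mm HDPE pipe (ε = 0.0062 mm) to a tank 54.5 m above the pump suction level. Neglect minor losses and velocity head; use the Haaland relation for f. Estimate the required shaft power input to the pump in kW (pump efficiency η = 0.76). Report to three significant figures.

V = 4Q/(πD²) = 2.016 m/s; Re = 5.01×10^5; ε/D = 2.52×10^-5; f = 0.01336
h_f = f(L/D)V²/2g = 15.63 m
Total head H = z + h_f = 54.5 + 15.63 = 70.13 m
P_hyd = ρgQH = 998.5·9.81·0.0958·70.13 = 65.81 kW
P_shaft = P_hyd/η = 65.81/0.76 = 86.59 kW

P_shaft ≈ 86.6 kW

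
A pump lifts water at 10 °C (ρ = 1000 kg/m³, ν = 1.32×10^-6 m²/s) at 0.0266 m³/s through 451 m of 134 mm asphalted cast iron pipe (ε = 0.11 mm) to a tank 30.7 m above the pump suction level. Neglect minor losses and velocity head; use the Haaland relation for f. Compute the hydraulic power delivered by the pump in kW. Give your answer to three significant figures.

V = 4Q/(πD²) = 1.886 m/s; Re = 1.91×10^5; ε/D = 8.21×10^-4; f = 0.02022
h_f = f(L/D)V²/2g = 12.34 m
Total head H = z + h_f = 30.7 + 12.34 = 43.04 m
P_hyd = ρgQH = 1000·9.81·0.0266·43.04 = 11.23 kW

P_hyd ≈ 11.2 kW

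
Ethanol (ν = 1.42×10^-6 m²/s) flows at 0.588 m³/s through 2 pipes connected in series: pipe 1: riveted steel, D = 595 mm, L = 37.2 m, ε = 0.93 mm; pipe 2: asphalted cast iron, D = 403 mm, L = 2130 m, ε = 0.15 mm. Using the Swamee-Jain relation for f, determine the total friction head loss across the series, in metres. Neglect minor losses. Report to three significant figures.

Pipe 1: V = 2.115 m/s, Re = 8.86×10^5, ε/D = 0.00156, f = 0.02229, h_1 = f(L/D)V²/2g = 0.3177 m
Pipe 2: V = 4.610 m/s, Re = 1.31×10^6, ε/D = 3.72×10^-4, f = 0.01622, h_2 = f(L/D)V²/2g = 92.84 m
Series → Q common, losses add: H = Σh = 93.16 m

H ≈ 93.2 m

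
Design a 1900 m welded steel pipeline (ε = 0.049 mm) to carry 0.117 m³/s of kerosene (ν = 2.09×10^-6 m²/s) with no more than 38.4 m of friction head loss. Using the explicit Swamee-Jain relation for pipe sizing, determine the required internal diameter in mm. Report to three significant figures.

D ≈ 250 mm

Swamee-Jain (Type III): D = 0.66·[ε^1.25·(LQ²/(gh_f))^4.75 + ν·Q^9.4·(L/(gh_f))^5.2]^0.04
LQ²/(gh_f) = 0.06904; L/(gh_f) = 5.044
Term 1 = ε^1.25·(…)^4.75 = 1.25×10^-11; Term 2 = ν·Q^9.4·(…)^5.2 = 1.64×10^-11
D = 0.66·(1.25×10^-11 + 1.64×10^-11)^0.04 = 0.2500 m = 250 mm
Check: V = 2.38 m/s, Re = 2.85×10^5, f = 0.01637, h_f = 36.0 m ≈ 38.4 m ✓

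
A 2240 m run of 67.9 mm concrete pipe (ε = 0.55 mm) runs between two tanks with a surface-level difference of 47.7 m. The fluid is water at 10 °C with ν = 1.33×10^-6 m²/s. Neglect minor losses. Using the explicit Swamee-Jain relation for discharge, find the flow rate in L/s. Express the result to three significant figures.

Swamee-Jain (Type II): Q = -0.965·√(gD⁵h_f/L)·ln[ε/(3.7D) + √(3.17ν²L/(gD³h_f))]
√(gD⁵h_f/L) = √(9.81·0.0679⁵·47.7/2240) = 5.491×10^-4
ε/(3.7D) = 0.00219; √(3.17ν²L/(gD³h_f)) = 2.93×10^-4
Q = -0.965·5.491×10^-4·ln(0.002482) = 0.003179 m³/s
Check: V = 0.878 m/s, Re = 4.48×10^4, f = 0.03723, h_f = 48.2 m ≈ 47.7 m ✓

Q ≈ 3.18 L/s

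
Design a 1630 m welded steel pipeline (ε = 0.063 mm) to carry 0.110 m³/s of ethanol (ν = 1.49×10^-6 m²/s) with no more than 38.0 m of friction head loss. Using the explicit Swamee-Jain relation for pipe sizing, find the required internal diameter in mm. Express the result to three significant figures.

Swamee-Jain (Type III): D = 0.66·[ε^1.25·(LQ²/(gh_f))^4.75 + ν·Q^9.4·(L/(gh_f))^5.2]^0.04
LQ²/(gh_f) = 0.05291; L/(gh_f) = 4.373
Term 1 = ε^1.25·(…)^4.75 = 4.85×10^-12; Term 2 = ν·Q^9.4·(…)^5.2 = 3.12×10^-12
D = 0.66·(4.85×10^-12 + 3.12×10^-12)^0.04 = 0.2375 m = 237 mm
Check: V = 2.48 m/s, Re = 3.96×10^5, f = 0.01639, h_f = 35.4 m ≈ 38.0 m ✓

D ≈ 237 mm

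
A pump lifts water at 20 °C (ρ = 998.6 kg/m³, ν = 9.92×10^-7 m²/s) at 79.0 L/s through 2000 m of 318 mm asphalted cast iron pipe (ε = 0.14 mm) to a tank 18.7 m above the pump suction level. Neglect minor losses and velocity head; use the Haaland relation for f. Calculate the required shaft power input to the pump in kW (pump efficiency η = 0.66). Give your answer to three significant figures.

V = 4Q/(πD²) = 0.9947 m/s; Re = 3.19×10^5; ε/D = 4.40×10^-4; f = 0.01764
h_f = f(L/D)V²/2g = 5.595 m
Total head H = z + h_f = 18.7 + 5.595 = 24.30 m
P_hyd = ρgQH = 998.6·9.81·0.0790·24.30 = 18.80 kW
P_shaft = P_hyd/η = 18.80/0.66 = 28.49 kW

P_shaft ≈ 28.5 kW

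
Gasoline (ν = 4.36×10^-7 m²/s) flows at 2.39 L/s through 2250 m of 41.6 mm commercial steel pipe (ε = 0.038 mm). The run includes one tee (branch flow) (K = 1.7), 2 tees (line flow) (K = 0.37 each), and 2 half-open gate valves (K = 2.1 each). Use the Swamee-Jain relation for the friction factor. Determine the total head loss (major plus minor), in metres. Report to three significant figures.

V = 4Q/(πD²) = 1.758 m/s; V²/2g = 0.1576 m
Re = 1.68×10^5, ε/D = 9.13×10^-4 → f = 0.02109 (Swamee-Jain)
Major: h_f = f(L/D)·V²/2g = 0.02109·54087·0.1576 = 179.8 m
Minor: ΣK = 6.64; h_m = ΣK·V²/2g = 1.046 m
Total H_L = 179.8 + 1.046 = 180.8 m

H_L ≈ 181 m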